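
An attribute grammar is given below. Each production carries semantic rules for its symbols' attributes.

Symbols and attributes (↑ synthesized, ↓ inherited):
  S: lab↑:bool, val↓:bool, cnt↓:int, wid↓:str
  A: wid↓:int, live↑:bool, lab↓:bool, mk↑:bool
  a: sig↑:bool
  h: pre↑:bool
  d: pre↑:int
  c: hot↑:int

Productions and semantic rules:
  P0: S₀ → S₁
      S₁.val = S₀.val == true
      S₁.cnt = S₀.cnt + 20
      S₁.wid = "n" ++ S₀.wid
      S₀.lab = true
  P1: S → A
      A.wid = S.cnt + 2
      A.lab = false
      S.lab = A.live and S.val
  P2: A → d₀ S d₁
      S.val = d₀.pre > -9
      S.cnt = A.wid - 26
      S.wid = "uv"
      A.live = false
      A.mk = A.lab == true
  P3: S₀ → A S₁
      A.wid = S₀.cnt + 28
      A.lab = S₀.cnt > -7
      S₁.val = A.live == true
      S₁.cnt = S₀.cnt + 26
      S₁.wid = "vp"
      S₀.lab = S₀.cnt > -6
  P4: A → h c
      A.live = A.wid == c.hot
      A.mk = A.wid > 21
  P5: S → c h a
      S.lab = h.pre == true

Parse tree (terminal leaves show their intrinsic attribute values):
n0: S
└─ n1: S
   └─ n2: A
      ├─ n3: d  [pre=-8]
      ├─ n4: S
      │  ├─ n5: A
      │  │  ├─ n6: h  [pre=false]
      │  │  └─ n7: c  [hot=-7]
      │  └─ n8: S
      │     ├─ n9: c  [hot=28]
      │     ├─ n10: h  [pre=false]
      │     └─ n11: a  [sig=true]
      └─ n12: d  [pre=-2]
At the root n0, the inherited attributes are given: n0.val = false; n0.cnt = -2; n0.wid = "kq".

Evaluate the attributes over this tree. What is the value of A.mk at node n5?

1. n0.val = false  [given at root]
2. n0.cnt = -2  [given at root]
3. n0.wid = "kq"  [given at root]
4. n1.val = false  [S₀.val == true]
5. n1.cnt = 18  [S₀.cnt + 20]
6. n1.wid = "nkq"  ["n" ++ S₀.wid]
7. n2.wid = 20  [S.cnt + 2]
8. n2.lab = false  [false]
9. n3.pre = -8  [terminal]
10. n4.val = true  [d₀.pre > -9]
11. n4.cnt = -6  [A.wid - 26]
12. n4.wid = "uv"  ["uv"]
13. n5.wid = 22  [S₀.cnt + 28]
14. n5.lab = true  [S₀.cnt > -7]
15. n6.pre = false  [terminal]
16. n7.hot = -7  [terminal]
17. n5.live = false  [A.wid == c.hot]
18. n5.mk = true  [A.wid > 21]
19. n8.val = false  [A.live == true]
20. n8.cnt = 20  [S₀.cnt + 26]
21. n8.wid = "vp"  ["vp"]
22. n9.hot = 28  [terminal]
23. n10.pre = false  [terminal]
24. n11.sig = true  [terminal]
25. n8.lab = false  [h.pre == true]
26. n4.lab = false  [S₀.cnt > -6]
27. n12.pre = -2  [terminal]
28. n2.live = false  [false]
29. n2.mk = false  [A.lab == true]
30. n1.lab = false  [A.live and S.val]
31. n0.lab = true  [true]

true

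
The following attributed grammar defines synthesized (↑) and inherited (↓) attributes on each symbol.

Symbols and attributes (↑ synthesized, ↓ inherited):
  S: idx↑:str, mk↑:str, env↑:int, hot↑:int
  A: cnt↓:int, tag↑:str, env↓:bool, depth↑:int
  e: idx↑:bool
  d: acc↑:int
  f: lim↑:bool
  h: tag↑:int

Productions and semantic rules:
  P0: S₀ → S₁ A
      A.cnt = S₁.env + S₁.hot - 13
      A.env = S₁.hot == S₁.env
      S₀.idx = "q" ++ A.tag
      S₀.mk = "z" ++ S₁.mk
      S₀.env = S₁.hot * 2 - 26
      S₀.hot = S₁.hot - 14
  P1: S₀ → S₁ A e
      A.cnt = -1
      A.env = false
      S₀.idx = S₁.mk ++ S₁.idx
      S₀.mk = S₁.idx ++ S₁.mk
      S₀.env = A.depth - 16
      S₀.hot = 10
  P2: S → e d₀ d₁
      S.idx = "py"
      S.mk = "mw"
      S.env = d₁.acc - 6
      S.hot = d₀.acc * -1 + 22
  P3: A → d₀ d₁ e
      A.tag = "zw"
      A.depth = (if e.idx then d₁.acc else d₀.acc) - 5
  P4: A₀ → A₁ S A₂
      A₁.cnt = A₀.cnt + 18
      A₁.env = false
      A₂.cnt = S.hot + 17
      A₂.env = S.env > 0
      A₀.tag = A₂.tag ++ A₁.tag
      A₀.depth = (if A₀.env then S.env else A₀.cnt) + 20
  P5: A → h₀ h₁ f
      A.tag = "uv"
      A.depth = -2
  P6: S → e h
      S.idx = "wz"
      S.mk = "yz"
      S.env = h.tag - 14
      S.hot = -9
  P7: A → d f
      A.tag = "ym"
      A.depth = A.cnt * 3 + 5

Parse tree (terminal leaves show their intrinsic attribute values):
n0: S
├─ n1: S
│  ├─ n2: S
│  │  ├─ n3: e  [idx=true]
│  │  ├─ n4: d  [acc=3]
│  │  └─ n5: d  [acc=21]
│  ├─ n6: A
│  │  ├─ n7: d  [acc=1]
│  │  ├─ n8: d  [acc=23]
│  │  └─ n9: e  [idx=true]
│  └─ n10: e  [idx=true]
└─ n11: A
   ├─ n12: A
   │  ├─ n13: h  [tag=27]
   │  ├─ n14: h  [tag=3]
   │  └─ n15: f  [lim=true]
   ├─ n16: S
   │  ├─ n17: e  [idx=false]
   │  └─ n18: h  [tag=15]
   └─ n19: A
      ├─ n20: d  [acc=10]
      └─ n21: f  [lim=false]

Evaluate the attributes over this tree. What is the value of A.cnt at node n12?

17

1. n3.idx = true  [terminal]
2. n4.acc = 3  [terminal]
3. n5.acc = 21  [terminal]
4. n2.idx = "py"  ["py"]
5. n2.mk = "mw"  ["mw"]
6. n2.env = 15  [d₁.acc - 6]
7. n2.hot = 19  [d₀.acc * -1 + 22]
8. n6.cnt = -1  [-1]
9. n6.env = false  [false]
10. n7.acc = 1  [terminal]
11. n8.acc = 23  [terminal]
12. n9.idx = true  [terminal]
13. n6.tag = "zw"  ["zw"]
14. n6.depth = 18  [(if e.idx then d₁.acc else d₀.acc) - 5]
15. n10.idx = true  [terminal]
16. n1.idx = "mwpy"  [S₁.mk ++ S₁.idx]
17. n1.mk = "pymw"  [S₁.idx ++ S₁.mk]
18. n1.env = 2  [A.depth - 16]
19. n1.hot = 10  [10]
20. n11.cnt = -1  [S₁.env + S₁.hot - 13]
21. n11.env = false  [S₁.hot == S₁.env]
22. n12.cnt = 17  [A₀.cnt + 18]
23. n12.env = false  [false]
24. n13.tag = 27  [terminal]
25. n14.tag = 3  [terminal]
26. n15.lim = true  [terminal]
27. n12.tag = "uv"  ["uv"]
28. n12.depth = -2  [-2]
29. n17.idx = false  [terminal]
30. n18.tag = 15  [terminal]
31. n16.idx = "wz"  ["wz"]
32. n16.mk = "yz"  ["yz"]
33. n16.env = 1  [h.tag - 14]
34. n16.hot = -9  [-9]
35. n19.cnt = 8  [S.hot + 17]
36. n19.env = true  [S.env > 0]
37. n20.acc = 10  [terminal]
38. n21.lim = false  [terminal]
39. n19.tag = "ym"  ["ym"]
40. n19.depth = 29  [A.cnt * 3 + 5]
41. n11.tag = "ymuv"  [A₂.tag ++ A₁.tag]
42. n11.depth = 19  [(if A₀.env then S.env else A₀.cnt) + 20]
43. n0.idx = "qymuv"  ["q" ++ A.tag]
44. n0.mk = "zpymw"  ["z" ++ S₁.mk]
45. n0.env = -6  [S₁.hot * 2 - 26]
46. n0.hot = -4  [S₁.hot - 14]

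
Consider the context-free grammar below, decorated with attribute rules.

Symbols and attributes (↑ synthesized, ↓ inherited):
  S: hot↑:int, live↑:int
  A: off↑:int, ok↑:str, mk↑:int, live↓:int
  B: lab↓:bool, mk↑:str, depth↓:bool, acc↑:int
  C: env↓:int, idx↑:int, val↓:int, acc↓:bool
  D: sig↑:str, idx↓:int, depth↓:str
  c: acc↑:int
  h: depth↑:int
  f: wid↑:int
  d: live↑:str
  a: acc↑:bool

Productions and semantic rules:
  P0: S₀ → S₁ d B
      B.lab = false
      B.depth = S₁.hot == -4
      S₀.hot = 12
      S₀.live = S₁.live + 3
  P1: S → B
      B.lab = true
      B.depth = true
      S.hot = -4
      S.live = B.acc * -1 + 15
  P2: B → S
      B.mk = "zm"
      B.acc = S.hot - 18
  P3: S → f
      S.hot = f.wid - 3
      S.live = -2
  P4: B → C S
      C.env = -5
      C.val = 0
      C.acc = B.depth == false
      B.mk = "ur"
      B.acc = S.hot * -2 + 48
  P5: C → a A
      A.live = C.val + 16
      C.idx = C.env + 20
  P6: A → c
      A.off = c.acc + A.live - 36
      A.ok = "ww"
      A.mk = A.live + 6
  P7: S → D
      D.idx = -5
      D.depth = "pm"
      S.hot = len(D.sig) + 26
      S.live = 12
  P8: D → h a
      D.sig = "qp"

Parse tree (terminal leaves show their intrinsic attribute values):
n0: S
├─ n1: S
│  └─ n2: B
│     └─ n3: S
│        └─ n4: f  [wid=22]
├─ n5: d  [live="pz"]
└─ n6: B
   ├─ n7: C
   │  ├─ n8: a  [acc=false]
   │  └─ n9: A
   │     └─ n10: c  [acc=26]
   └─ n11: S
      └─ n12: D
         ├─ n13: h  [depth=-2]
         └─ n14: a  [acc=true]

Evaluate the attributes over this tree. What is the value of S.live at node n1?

14

1. n2.lab = true  [true]
2. n2.depth = true  [true]
3. n4.wid = 22  [terminal]
4. n3.hot = 19  [f.wid - 3]
5. n3.live = -2  [-2]
6. n2.mk = "zm"  ["zm"]
7. n2.acc = 1  [S.hot - 18]
8. n1.hot = -4  [-4]
9. n1.live = 14  [B.acc * -1 + 15]
10. n5.live = "pz"  [terminal]
11. n6.lab = false  [false]
12. n6.depth = true  [S₁.hot == -4]
13. n7.env = -5  [-5]
14. n7.val = 0  [0]
15. n7.acc = false  [B.depth == false]
16. n8.acc = false  [terminal]
17. n9.live = 16  [C.val + 16]
18. n10.acc = 26  [terminal]
19. n9.off = 6  [c.acc + A.live - 36]
20. n9.ok = "ww"  ["ww"]
21. n9.mk = 22  [A.live + 6]
22. n7.idx = 15  [C.env + 20]
23. n12.idx = -5  [-5]
24. n12.depth = "pm"  ["pm"]
25. n13.depth = -2  [terminal]
26. n14.acc = true  [terminal]
27. n12.sig = "qp"  ["qp"]
28. n11.hot = 28  [len(D.sig) + 26]
29. n11.live = 12  [12]
30. n6.mk = "ur"  ["ur"]
31. n6.acc = -8  [S.hot * -2 + 48]
32. n0.hot = 12  [12]
33. n0.live = 17  [S₁.live + 3]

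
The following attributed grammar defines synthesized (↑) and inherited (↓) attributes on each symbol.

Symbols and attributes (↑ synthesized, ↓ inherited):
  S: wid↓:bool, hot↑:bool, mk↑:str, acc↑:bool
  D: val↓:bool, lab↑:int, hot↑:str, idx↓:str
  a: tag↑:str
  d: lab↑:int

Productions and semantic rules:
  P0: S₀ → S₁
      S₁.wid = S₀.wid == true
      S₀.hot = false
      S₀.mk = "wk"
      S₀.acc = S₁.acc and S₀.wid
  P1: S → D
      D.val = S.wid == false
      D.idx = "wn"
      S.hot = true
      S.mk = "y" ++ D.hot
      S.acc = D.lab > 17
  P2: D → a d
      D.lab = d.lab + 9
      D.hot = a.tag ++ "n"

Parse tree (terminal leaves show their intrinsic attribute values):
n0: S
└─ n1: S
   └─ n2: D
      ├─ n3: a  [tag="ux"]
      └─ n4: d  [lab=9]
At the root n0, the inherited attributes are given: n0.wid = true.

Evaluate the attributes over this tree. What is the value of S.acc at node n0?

1. n0.wid = true  [given at root]
2. n1.wid = true  [S₀.wid == true]
3. n2.val = false  [S.wid == false]
4. n2.idx = "wn"  ["wn"]
5. n3.tag = "ux"  [terminal]
6. n4.lab = 9  [terminal]
7. n2.lab = 18  [d.lab + 9]
8. n2.hot = "uxn"  [a.tag ++ "n"]
9. n1.hot = true  [true]
10. n1.mk = "yuxn"  ["y" ++ D.hot]
11. n1.acc = true  [D.lab > 17]
12. n0.hot = false  [false]
13. n0.mk = "wk"  ["wk"]
14. n0.acc = true  [S₁.acc and S₀.wid]

true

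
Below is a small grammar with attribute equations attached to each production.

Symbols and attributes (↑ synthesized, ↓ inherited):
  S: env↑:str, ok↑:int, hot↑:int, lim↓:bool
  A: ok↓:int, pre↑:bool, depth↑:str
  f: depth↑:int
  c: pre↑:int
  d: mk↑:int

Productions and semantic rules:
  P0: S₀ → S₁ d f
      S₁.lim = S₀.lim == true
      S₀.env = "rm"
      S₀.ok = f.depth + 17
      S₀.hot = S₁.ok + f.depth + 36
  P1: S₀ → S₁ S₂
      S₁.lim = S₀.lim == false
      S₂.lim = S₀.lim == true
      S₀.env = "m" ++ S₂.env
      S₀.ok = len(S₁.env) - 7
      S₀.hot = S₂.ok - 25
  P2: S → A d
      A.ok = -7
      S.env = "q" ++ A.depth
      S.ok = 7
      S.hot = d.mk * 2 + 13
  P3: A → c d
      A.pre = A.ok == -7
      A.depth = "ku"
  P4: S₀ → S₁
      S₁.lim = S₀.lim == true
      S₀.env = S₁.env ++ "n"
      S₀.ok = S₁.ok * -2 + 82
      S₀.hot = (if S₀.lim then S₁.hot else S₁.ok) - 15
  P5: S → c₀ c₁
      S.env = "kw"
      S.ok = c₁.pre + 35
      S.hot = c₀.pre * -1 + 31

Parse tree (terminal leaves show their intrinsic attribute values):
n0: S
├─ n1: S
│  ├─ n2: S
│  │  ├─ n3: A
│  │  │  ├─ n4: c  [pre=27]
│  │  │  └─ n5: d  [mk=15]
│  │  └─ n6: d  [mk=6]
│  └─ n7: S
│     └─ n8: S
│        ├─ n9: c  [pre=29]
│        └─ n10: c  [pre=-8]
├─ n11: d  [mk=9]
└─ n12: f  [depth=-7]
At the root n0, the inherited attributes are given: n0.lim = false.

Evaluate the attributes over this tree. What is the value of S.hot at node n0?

25

1. n0.lim = false  [given at root]
2. n1.lim = false  [S₀.lim == true]
3. n2.lim = true  [S₀.lim == false]
4. n3.ok = -7  [-7]
5. n4.pre = 27  [terminal]
6. n5.mk = 15  [terminal]
7. n3.pre = true  [A.ok == -7]
8. n3.depth = "ku"  ["ku"]
9. n6.mk = 6  [terminal]
10. n2.env = "qku"  ["q" ++ A.depth]
11. n2.ok = 7  [7]
12. n2.hot = 25  [d.mk * 2 + 13]
13. n7.lim = false  [S₀.lim == true]
14. n8.lim = false  [S₀.lim == true]
15. n9.pre = 29  [terminal]
16. n10.pre = -8  [terminal]
17. n8.env = "kw"  ["kw"]
18. n8.ok = 27  [c₁.pre + 35]
19. n8.hot = 2  [c₀.pre * -1 + 31]
20. n7.env = "kwn"  [S₁.env ++ "n"]
21. n7.ok = 28  [S₁.ok * -2 + 82]
22. n7.hot = 12  [(if S₀.lim then S₁.hot else S₁.ok) - 15]
23. n1.env = "mkwn"  ["m" ++ S₂.env]
24. n1.ok = -4  [len(S₁.env) - 7]
25. n1.hot = 3  [S₂.ok - 25]
26. n11.mk = 9  [terminal]
27. n12.depth = -7  [terminal]
28. n0.env = "rm"  ["rm"]
29. n0.ok = 10  [f.depth + 17]
30. n0.hot = 25  [S₁.ok + f.depth + 36]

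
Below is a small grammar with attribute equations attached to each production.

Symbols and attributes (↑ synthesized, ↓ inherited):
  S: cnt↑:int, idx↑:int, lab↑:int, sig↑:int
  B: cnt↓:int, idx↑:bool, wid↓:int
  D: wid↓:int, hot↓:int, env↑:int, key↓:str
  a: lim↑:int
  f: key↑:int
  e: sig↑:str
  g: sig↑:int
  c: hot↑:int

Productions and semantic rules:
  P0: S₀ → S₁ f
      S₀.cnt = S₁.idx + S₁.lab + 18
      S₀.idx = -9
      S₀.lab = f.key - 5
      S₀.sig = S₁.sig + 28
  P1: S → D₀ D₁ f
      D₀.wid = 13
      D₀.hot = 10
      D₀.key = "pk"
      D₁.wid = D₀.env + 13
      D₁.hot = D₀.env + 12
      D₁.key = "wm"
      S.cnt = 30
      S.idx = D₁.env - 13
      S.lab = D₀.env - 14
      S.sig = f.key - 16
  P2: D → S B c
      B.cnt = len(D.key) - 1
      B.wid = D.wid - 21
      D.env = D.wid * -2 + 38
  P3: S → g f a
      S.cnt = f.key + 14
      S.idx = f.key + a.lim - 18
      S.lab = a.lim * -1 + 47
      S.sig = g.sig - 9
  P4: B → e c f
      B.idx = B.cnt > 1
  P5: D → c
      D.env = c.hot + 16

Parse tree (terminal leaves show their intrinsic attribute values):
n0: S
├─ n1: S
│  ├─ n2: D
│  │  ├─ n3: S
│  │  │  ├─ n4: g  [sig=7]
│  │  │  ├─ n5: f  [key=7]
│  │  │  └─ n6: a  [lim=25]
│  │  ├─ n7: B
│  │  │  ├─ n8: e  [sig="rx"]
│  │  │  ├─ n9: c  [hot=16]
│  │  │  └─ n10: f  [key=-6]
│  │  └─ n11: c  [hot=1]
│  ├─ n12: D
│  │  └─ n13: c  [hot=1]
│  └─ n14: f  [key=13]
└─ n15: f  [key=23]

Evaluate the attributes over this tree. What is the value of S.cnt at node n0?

20

1. n2.wid = 13  [13]
2. n2.hot = 10  [10]
3. n2.key = "pk"  ["pk"]
4. n4.sig = 7  [terminal]
5. n5.key = 7  [terminal]
6. n6.lim = 25  [terminal]
7. n3.cnt = 21  [f.key + 14]
8. n3.idx = 14  [f.key + a.lim - 18]
9. n3.lab = 22  [a.lim * -1 + 47]
10. n3.sig = -2  [g.sig - 9]
11. n7.cnt = 1  [len(D.key) - 1]
12. n7.wid = -8  [D.wid - 21]
13. n8.sig = "rx"  [terminal]
14. n9.hot = 16  [terminal]
15. n10.key = -6  [terminal]
16. n7.idx = false  [B.cnt > 1]
17. n11.hot = 1  [terminal]
18. n2.env = 12  [D.wid * -2 + 38]
19. n12.wid = 25  [D₀.env + 13]
20. n12.hot = 24  [D₀.env + 12]
21. n12.key = "wm"  ["wm"]
22. n13.hot = 1  [terminal]
23. n12.env = 17  [c.hot + 16]
24. n14.key = 13  [terminal]
25. n1.cnt = 30  [30]
26. n1.idx = 4  [D₁.env - 13]
27. n1.lab = -2  [D₀.env - 14]
28. n1.sig = -3  [f.key - 16]
29. n15.key = 23  [terminal]
30. n0.cnt = 20  [S₁.idx + S₁.lab + 18]
31. n0.idx = -9  [-9]
32. n0.lab = 18  [f.key - 5]
33. n0.sig = 25  [S₁.sig + 28]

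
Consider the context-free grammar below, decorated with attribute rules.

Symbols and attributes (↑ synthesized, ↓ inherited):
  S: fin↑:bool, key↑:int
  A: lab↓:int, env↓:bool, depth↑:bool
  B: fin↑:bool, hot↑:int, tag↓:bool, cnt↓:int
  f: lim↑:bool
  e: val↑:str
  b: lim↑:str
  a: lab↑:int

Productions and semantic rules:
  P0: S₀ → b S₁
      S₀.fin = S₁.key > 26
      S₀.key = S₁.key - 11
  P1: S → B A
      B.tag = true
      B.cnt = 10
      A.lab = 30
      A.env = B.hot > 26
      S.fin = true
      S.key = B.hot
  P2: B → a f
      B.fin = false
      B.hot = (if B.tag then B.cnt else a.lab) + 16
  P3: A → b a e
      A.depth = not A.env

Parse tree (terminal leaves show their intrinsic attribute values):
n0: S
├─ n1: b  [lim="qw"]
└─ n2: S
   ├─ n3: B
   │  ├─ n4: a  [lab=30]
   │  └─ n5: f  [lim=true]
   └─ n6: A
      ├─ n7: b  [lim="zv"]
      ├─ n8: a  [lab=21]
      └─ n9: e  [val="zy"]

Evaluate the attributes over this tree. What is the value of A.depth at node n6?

1. n1.lim = "qw"  [terminal]
2. n3.tag = true  [true]
3. n3.cnt = 10  [10]
4. n4.lab = 30  [terminal]
5. n5.lim = true  [terminal]
6. n3.fin = false  [false]
7. n3.hot = 26  [(if B.tag then B.cnt else a.lab) + 16]
8. n6.lab = 30  [30]
9. n6.env = false  [B.hot > 26]
10. n7.lim = "zv"  [terminal]
11. n8.lab = 21  [terminal]
12. n9.val = "zy"  [terminal]
13. n6.depth = true  [not A.env]
14. n2.fin = true  [true]
15. n2.key = 26  [B.hot]
16. n0.fin = false  [S₁.key > 26]
17. n0.key = 15  [S₁.key - 11]

true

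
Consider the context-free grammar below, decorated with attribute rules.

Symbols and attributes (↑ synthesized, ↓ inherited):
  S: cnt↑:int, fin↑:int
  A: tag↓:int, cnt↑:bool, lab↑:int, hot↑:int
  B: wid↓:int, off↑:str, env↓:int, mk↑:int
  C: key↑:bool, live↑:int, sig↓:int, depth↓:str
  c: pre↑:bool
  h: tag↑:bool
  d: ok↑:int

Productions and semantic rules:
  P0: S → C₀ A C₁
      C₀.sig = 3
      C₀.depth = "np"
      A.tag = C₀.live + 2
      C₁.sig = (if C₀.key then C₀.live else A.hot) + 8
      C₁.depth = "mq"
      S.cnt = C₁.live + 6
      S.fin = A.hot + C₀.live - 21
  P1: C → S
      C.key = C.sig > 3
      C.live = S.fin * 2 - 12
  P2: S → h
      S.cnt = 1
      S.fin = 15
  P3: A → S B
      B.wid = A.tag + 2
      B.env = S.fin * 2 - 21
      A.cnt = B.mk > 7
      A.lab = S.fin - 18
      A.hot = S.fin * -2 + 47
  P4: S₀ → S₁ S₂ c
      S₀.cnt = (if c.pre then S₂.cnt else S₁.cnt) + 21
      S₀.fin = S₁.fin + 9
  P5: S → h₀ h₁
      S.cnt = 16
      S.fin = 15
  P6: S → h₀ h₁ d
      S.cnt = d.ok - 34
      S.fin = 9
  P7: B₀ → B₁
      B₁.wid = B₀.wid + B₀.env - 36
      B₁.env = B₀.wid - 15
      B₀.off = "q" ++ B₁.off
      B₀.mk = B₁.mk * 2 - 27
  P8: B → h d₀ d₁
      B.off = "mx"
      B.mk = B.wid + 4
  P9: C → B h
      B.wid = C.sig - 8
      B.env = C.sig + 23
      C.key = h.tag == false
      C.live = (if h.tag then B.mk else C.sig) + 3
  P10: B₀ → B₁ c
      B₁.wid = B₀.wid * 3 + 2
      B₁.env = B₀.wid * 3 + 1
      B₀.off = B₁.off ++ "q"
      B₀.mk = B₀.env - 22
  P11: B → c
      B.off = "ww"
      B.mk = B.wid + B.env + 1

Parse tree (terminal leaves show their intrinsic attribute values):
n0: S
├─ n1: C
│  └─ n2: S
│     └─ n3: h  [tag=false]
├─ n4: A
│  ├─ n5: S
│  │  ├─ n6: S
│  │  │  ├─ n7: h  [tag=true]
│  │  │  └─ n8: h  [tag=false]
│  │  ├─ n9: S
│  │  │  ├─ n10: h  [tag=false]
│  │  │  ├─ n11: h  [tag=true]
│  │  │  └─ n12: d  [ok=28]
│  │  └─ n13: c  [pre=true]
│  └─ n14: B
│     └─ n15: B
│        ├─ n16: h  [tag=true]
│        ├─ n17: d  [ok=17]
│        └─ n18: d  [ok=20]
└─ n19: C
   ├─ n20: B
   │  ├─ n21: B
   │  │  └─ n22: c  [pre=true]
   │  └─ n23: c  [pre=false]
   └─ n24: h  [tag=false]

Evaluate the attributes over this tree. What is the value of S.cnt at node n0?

1. n1.sig = 3  [3]
2. n1.depth = "np"  ["np"]
3. n3.tag = false  [terminal]
4. n2.cnt = 1  [1]
5. n2.fin = 15  [15]
6. n1.key = false  [C.sig > 3]
7. n1.live = 18  [S.fin * 2 - 12]
8. n4.tag = 20  [C₀.live + 2]
9. n7.tag = true  [terminal]
10. n8.tag = false  [terminal]
11. n6.cnt = 16  [16]
12. n6.fin = 15  [15]
13. n10.tag = false  [terminal]
14. n11.tag = true  [terminal]
15. n12.ok = 28  [terminal]
16. n9.cnt = -6  [d.ok - 34]
17. n9.fin = 9  [9]
18. n13.pre = true  [terminal]
19. n5.cnt = 15  [(if c.pre then S₂.cnt else S₁.cnt) + 21]
20. n5.fin = 24  [S₁.fin + 9]
21. n14.wid = 22  [A.tag + 2]
22. n14.env = 27  [S.fin * 2 - 21]
23. n15.wid = 13  [B₀.wid + B₀.env - 36]
24. n15.env = 7  [B₀.wid - 15]
25. n16.tag = true  [terminal]
26. n17.ok = 17  [terminal]
27. n18.ok = 20  [terminal]
28. n15.off = "mx"  ["mx"]
29. n15.mk = 17  [B.wid + 4]
30. n14.off = "qmx"  ["q" ++ B₁.off]
31. n14.mk = 7  [B₁.mk * 2 - 27]
32. n4.cnt = false  [B.mk > 7]
33. n4.lab = 6  [S.fin - 18]
34. n4.hot = -1  [S.fin * -2 + 47]
35. n19.sig = 7  [(if C₀.key then C₀.live else A.hot) + 8]
36. n19.depth = "mq"  ["mq"]
37. n20.wid = -1  [C.sig - 8]
38. n20.env = 30  [C.sig + 23]
39. n21.wid = -1  [B₀.wid * 3 + 2]
40. n21.env = -2  [B₀.wid * 3 + 1]
41. n22.pre = true  [terminal]
42. n21.off = "ww"  ["ww"]
43. n21.mk = -2  [B.wid + B.env + 1]
44. n23.pre = false  [terminal]
45. n20.off = "wwq"  [B₁.off ++ "q"]
46. n20.mk = 8  [B₀.env - 22]
47. n24.tag = false  [terminal]
48. n19.key = true  [h.tag == false]
49. n19.live = 10  [(if h.tag then B.mk else C.sig) + 3]
50. n0.cnt = 16  [C₁.live + 6]
51. n0.fin = -4  [A.hot + C₀.live - 21]

16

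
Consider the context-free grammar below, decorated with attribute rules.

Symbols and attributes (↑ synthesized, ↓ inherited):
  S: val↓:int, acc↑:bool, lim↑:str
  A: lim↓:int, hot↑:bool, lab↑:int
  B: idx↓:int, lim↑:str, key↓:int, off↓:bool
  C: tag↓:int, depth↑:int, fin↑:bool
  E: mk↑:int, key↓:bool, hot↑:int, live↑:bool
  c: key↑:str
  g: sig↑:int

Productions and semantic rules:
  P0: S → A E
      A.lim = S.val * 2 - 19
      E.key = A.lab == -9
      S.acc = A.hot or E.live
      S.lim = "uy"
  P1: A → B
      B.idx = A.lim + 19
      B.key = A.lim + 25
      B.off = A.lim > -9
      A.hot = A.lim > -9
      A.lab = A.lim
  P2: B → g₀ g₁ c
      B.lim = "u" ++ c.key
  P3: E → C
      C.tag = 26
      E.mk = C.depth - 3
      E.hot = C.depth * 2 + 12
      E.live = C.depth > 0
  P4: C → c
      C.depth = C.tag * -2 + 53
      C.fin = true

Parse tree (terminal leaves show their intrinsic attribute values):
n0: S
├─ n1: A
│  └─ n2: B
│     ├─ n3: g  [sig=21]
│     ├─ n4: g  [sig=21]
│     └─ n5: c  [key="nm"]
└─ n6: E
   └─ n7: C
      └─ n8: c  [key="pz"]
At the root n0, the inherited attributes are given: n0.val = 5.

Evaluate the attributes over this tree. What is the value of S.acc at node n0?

1. n0.val = 5  [given at root]
2. n1.lim = -9  [S.val * 2 - 19]
3. n2.idx = 10  [A.lim + 19]
4. n2.key = 16  [A.lim + 25]
5. n2.off = false  [A.lim > -9]
6. n3.sig = 21  [terminal]
7. n4.sig = 21  [terminal]
8. n5.key = "nm"  [terminal]
9. n2.lim = "unm"  ["u" ++ c.key]
10. n1.hot = false  [A.lim > -9]
11. n1.lab = -9  [A.lim]
12. n6.key = true  [A.lab == -9]
13. n7.tag = 26  [26]
14. n8.key = "pz"  [terminal]
15. n7.depth = 1  [C.tag * -2 + 53]
16. n7.fin = true  [true]
17. n6.mk = -2  [C.depth - 3]
18. n6.hot = 14  [C.depth * 2 + 12]
19. n6.live = true  [C.depth > 0]
20. n0.acc = true  [A.hot or E.live]
21. n0.lim = "uy"  ["uy"]

true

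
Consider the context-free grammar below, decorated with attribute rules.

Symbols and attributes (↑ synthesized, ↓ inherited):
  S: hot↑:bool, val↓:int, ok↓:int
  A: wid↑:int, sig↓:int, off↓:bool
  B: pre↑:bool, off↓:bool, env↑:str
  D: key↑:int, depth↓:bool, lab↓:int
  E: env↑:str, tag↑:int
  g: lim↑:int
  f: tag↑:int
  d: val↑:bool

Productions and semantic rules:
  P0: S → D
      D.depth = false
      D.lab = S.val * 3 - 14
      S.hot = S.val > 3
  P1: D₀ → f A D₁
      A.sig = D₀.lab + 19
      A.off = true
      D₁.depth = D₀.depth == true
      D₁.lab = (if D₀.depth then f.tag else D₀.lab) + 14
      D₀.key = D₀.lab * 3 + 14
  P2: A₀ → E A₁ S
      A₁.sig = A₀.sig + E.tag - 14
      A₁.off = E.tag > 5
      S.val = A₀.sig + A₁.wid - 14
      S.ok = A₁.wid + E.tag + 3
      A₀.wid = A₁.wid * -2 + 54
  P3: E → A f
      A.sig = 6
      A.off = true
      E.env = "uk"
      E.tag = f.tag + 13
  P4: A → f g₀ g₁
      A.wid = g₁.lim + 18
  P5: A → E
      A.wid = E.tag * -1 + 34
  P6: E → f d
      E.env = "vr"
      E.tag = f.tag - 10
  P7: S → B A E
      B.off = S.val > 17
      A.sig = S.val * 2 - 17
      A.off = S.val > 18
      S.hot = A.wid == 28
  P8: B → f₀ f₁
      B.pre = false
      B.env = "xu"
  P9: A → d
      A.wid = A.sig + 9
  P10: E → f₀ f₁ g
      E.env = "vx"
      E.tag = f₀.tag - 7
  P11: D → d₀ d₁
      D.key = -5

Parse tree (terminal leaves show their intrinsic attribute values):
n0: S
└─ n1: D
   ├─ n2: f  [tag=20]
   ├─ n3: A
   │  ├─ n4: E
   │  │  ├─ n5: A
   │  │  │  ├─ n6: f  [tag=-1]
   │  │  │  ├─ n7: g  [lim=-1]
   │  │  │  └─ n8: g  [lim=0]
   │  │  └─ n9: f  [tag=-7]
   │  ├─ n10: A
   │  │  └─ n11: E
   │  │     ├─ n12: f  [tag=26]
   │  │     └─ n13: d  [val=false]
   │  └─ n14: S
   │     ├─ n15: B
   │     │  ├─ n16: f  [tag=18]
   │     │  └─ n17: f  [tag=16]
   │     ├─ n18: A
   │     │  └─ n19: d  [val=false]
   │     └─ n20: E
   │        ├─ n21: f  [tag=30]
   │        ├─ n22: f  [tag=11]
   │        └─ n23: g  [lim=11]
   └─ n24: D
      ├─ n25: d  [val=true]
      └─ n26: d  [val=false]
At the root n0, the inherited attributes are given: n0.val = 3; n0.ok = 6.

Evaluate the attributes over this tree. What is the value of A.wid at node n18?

28

1. n0.val = 3  [given at root]
2. n0.ok = 6  [given at root]
3. n1.depth = false  [false]
4. n1.lab = -5  [S.val * 3 - 14]
5. n2.tag = 20  [terminal]
6. n3.sig = 14  [D₀.lab + 19]
7. n3.off = true  [true]
8. n5.sig = 6  [6]
9. n5.off = true  [true]
10. n6.tag = -1  [terminal]
11. n7.lim = -1  [terminal]
12. n8.lim = 0  [terminal]
13. n5.wid = 18  [g₁.lim + 18]
14. n9.tag = -7  [terminal]
15. n4.env = "uk"  ["uk"]
16. n4.tag = 6  [f.tag + 13]
17. n10.sig = 6  [A₀.sig + E.tag - 14]
18. n10.off = true  [E.tag > 5]
19. n12.tag = 26  [terminal]
20. n13.val = false  [terminal]
21. n11.env = "vr"  ["vr"]
22. n11.tag = 16  [f.tag - 10]
23. n10.wid = 18  [E.tag * -1 + 34]
24. n14.val = 18  [A₀.sig + A₁.wid - 14]
25. n14.ok = 27  [A₁.wid + E.tag + 3]
26. n15.off = true  [S.val > 17]
27. n16.tag = 18  [terminal]
28. n17.tag = 16  [terminal]
29. n15.pre = false  [false]
30. n15.env = "xu"  ["xu"]
31. n18.sig = 19  [S.val * 2 - 17]
32. n18.off = false  [S.val > 18]
33. n19.val = false  [terminal]
34. n18.wid = 28  [A.sig + 9]
35. n21.tag = 30  [terminal]
36. n22.tag = 11  [terminal]
37. n23.lim = 11  [terminal]
38. n20.env = "vx"  ["vx"]
39. n20.tag = 23  [f₀.tag - 7]
40. n14.hot = true  [A.wid == 28]
41. n3.wid = 18  [A₁.wid * -2 + 54]
42. n24.depth = false  [D₀.depth == true]
43. n24.lab = 9  [(if D₀.depth then f.tag else D₀.lab) + 14]
44. n25.val = true  [terminal]
45. n26.val = false  [terminal]
46. n24.key = -5  [-5]
47. n1.key = -1  [D₀.lab * 3 + 14]
48. n0.hot = false  [S.val > 3]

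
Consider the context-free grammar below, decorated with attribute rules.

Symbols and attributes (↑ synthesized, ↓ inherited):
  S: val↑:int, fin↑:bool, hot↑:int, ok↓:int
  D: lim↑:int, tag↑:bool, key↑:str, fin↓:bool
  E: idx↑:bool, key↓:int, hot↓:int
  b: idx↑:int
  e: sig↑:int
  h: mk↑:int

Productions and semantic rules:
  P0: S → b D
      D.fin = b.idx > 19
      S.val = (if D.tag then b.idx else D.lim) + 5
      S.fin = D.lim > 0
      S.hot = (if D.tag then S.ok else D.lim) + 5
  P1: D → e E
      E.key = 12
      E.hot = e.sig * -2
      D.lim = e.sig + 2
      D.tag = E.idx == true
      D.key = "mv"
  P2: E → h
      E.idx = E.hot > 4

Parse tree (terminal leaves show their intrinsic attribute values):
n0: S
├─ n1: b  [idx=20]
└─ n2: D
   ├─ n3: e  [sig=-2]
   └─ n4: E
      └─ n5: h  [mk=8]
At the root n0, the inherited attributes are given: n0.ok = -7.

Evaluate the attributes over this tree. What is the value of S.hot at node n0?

1. n0.ok = -7  [given at root]
2. n1.idx = 20  [terminal]
3. n2.fin = true  [b.idx > 19]
4. n3.sig = -2  [terminal]
5. n4.key = 12  [12]
6. n4.hot = 4  [e.sig * -2]
7. n5.mk = 8  [terminal]
8. n4.idx = false  [E.hot > 4]
9. n2.lim = 0  [e.sig + 2]
10. n2.tag = false  [E.idx == true]
11. n2.key = "mv"  ["mv"]
12. n0.val = 5  [(if D.tag then b.idx else D.lim) + 5]
13. n0.fin = false  [D.lim > 0]
14. n0.hot = 5  [(if D.tag then S.ok else D.lim) + 5]

5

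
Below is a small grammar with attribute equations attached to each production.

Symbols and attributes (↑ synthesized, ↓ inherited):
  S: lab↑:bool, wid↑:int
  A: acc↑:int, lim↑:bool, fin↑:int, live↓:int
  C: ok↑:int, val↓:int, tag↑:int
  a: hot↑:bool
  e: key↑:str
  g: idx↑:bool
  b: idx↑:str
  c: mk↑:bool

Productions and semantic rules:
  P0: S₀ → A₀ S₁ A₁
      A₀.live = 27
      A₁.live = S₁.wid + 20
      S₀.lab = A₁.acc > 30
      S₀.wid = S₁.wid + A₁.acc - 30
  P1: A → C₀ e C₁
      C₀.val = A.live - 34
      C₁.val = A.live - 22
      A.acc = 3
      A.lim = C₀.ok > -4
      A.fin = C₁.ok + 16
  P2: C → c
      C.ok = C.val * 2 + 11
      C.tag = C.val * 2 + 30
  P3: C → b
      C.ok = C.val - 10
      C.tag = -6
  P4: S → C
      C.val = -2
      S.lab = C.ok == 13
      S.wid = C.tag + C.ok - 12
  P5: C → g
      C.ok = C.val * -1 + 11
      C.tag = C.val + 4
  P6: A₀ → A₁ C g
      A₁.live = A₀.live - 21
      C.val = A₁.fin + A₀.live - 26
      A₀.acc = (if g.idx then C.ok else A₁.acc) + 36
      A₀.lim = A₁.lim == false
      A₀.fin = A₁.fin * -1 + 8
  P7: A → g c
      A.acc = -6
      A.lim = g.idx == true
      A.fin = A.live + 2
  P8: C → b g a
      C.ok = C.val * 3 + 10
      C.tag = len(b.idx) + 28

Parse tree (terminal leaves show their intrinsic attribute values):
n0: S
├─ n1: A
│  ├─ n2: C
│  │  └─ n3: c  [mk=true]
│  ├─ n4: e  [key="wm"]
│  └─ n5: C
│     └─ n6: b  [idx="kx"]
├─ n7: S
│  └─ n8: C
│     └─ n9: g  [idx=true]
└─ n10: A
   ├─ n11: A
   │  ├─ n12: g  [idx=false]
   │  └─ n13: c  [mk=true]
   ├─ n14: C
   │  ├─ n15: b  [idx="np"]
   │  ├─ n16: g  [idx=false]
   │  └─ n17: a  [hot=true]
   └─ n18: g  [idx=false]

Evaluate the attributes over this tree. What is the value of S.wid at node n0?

3

1. n1.live = 27  [27]
2. n2.val = -7  [A.live - 34]
3. n3.mk = true  [terminal]
4. n2.ok = -3  [C.val * 2 + 11]
5. n2.tag = 16  [C.val * 2 + 30]
6. n4.key = "wm"  [terminal]
7. n5.val = 5  [A.live - 22]
8. n6.idx = "kx"  [terminal]
9. n5.ok = -5  [C.val - 10]
10. n5.tag = -6  [-6]
11. n1.acc = 3  [3]
12. n1.lim = true  [C₀.ok > -4]
13. n1.fin = 11  [C₁.ok + 16]
14. n8.val = -2  [-2]
15. n9.idx = true  [terminal]
16. n8.ok = 13  [C.val * -1 + 11]
17. n8.tag = 2  [C.val + 4]
18. n7.lab = true  [C.ok == 13]
19. n7.wid = 3  [C.tag + C.ok - 12]
20. n10.live = 23  [S₁.wid + 20]
21. n11.live = 2  [A₀.live - 21]
22. n12.idx = false  [terminal]
23. n13.mk = true  [terminal]
24. n11.acc = -6  [-6]
25. n11.lim = false  [g.idx == true]
26. n11.fin = 4  [A.live + 2]
27. n14.val = 1  [A₁.fin + A₀.live - 26]
28. n15.idx = "np"  [terminal]
29. n16.idx = false  [terminal]
30. n17.hot = true  [terminal]
31. n14.ok = 13  [C.val * 3 + 10]
32. n14.tag = 30  [len(b.idx) + 28]
33. n18.idx = false  [terminal]
34. n10.acc = 30  [(if g.idx then C.ok else A₁.acc) + 36]
35. n10.lim = true  [A₁.lim == false]
36. n10.fin = 4  [A₁.fin * -1 + 8]
37. n0.lab = false  [A₁.acc > 30]
38. n0.wid = 3  [S₁.wid + A₁.acc - 30]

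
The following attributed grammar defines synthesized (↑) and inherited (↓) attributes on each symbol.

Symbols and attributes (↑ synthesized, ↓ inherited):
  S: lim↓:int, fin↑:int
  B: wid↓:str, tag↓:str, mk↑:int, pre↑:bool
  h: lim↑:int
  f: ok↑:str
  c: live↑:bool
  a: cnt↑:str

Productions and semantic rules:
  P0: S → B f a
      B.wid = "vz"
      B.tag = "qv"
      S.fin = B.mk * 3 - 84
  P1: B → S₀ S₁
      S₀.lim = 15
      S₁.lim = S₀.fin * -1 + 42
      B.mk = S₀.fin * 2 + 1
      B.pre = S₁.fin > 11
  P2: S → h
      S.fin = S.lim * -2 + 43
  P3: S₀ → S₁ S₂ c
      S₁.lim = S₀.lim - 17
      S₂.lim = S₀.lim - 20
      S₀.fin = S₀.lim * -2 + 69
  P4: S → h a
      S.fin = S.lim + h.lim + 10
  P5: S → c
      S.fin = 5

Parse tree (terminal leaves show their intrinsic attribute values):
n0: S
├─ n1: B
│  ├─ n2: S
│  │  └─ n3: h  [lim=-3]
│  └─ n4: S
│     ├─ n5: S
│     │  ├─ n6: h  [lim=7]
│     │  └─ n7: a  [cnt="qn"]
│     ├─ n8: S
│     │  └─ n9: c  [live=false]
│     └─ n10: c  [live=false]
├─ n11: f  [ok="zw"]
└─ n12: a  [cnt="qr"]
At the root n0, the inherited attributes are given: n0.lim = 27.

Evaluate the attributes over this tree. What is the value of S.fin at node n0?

-3

1. n0.lim = 27  [given at root]
2. n1.wid = "vz"  ["vz"]
3. n1.tag = "qv"  ["qv"]
4. n2.lim = 15  [15]
5. n3.lim = -3  [terminal]
6. n2.fin = 13  [S.lim * -2 + 43]
7. n4.lim = 29  [S₀.fin * -1 + 42]
8. n5.lim = 12  [S₀.lim - 17]
9. n6.lim = 7  [terminal]
10. n7.cnt = "qn"  [terminal]
11. n5.fin = 29  [S.lim + h.lim + 10]
12. n8.lim = 9  [S₀.lim - 20]
13. n9.live = false  [terminal]
14. n8.fin = 5  [5]
15. n10.live = false  [terminal]
16. n4.fin = 11  [S₀.lim * -2 + 69]
17. n1.mk = 27  [S₀.fin * 2 + 1]
18. n1.pre = false  [S₁.fin > 11]
19. n11.ok = "zw"  [terminal]
20. n12.cnt = "qr"  [terminal]
21. n0.fin = -3  [B.mk * 3 - 84]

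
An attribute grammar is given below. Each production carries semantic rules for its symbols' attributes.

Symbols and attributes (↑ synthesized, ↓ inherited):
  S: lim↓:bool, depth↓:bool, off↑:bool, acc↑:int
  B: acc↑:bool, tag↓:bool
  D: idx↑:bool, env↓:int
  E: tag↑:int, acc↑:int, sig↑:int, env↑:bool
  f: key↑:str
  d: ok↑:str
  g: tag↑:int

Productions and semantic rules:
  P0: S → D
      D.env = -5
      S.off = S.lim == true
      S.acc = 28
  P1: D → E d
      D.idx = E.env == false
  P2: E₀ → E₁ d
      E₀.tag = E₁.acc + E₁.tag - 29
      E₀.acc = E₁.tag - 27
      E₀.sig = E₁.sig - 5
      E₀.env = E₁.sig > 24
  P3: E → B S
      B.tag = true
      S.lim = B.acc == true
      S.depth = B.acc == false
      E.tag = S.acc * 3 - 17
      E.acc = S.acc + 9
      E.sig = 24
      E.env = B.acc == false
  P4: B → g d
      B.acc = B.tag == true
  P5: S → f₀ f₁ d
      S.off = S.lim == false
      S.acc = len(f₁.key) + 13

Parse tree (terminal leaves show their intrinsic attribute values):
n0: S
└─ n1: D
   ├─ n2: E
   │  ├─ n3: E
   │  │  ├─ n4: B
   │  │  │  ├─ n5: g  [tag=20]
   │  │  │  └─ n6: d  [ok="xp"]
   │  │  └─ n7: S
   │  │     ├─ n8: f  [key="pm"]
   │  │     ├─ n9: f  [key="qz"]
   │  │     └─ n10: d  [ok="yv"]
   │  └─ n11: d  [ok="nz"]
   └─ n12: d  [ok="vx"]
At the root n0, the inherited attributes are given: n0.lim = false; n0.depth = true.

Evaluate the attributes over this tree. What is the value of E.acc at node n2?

1

1. n0.lim = false  [given at root]
2. n0.depth = true  [given at root]
3. n1.env = -5  [-5]
4. n4.tag = true  [true]
5. n5.tag = 20  [terminal]
6. n6.ok = "xp"  [terminal]
7. n4.acc = true  [B.tag == true]
8. n7.lim = true  [B.acc == true]
9. n7.depth = false  [B.acc == false]
10. n8.key = "pm"  [terminal]
11. n9.key = "qz"  [terminal]
12. n10.ok = "yv"  [terminal]
13. n7.off = false  [S.lim == false]
14. n7.acc = 15  [len(f₁.key) + 13]
15. n3.tag = 28  [S.acc * 3 - 17]
16. n3.acc = 24  [S.acc + 9]
17. n3.sig = 24  [24]
18. n3.env = false  [B.acc == false]
19. n11.ok = "nz"  [terminal]
20. n2.tag = 23  [E₁.acc + E₁.tag - 29]
21. n2.acc = 1  [E₁.tag - 27]
22. n2.sig = 19  [E₁.sig - 5]
23. n2.env = false  [E₁.sig > 24]
24. n12.ok = "vx"  [terminal]
25. n1.idx = true  [E.env == false]
26. n0.off = false  [S.lim == true]
27. n0.acc = 28  [28]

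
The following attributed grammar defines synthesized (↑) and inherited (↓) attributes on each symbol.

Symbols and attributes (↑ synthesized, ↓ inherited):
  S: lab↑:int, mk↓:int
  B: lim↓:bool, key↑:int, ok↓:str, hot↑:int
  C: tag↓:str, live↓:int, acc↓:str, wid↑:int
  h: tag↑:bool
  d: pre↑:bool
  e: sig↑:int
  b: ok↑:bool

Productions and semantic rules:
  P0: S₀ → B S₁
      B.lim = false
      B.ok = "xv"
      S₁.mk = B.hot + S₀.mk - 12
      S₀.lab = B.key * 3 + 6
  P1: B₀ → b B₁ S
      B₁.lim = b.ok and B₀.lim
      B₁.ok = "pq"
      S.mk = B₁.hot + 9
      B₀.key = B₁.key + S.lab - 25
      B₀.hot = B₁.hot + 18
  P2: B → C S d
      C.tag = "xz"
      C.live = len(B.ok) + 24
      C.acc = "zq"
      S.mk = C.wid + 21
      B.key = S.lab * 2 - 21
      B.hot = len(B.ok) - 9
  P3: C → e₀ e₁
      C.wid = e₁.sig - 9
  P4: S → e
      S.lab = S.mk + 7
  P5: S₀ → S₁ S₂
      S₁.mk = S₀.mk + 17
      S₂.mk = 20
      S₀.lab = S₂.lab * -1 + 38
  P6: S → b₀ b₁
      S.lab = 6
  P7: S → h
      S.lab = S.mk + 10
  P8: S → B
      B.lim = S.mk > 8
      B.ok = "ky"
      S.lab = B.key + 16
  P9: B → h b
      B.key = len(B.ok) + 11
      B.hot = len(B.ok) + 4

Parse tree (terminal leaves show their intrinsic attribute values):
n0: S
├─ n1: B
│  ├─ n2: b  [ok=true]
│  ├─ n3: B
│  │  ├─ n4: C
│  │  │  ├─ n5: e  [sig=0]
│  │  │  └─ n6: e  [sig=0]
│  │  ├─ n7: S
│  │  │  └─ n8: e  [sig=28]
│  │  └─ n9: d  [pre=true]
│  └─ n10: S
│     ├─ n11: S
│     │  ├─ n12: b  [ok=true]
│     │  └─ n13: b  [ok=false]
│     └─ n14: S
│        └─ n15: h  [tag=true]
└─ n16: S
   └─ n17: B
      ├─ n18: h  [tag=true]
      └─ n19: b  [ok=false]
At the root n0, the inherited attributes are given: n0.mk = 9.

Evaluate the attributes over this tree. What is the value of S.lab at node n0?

1. n0.mk = 9  [given at root]
2. n1.lim = false  [false]
3. n1.ok = "xv"  ["xv"]
4. n2.ok = true  [terminal]
5. n3.lim = false  [b.ok and B₀.lim]
6. n3.ok = "pq"  ["pq"]
7. n4.tag = "xz"  ["xz"]
8. n4.live = 26  [len(B.ok) + 24]
9. n4.acc = "zq"  ["zq"]
10. n5.sig = 0  [terminal]
11. n6.sig = 0  [terminal]
12. n4.wid = -9  [e₁.sig - 9]
13. n7.mk = 12  [C.wid + 21]
14. n8.sig = 28  [terminal]
15. n7.lab = 19  [S.mk + 7]
16. n9.pre = true  [terminal]
17. n3.key = 17  [S.lab * 2 - 21]
18. n3.hot = -7  [len(B.ok) - 9]
19. n10.mk = 2  [B₁.hot + 9]
20. n11.mk = 19  [S₀.mk + 17]
21. n12.ok = true  [terminal]
22. n13.ok = false  [terminal]
23. n11.lab = 6  [6]
24. n14.mk = 20  [20]
25. n15.tag = true  [terminal]
26. n14.lab = 30  [S.mk + 10]
27. n10.lab = 8  [S₂.lab * -1 + 38]
28. n1.key = 0  [B₁.key + S.lab - 25]
29. n1.hot = 11  [B₁.hot + 18]
30. n16.mk = 8  [B.hot + S₀.mk - 12]
31. n17.lim = false  [S.mk > 8]
32. n17.ok = "ky"  ["ky"]
33. n18.tag = true  [terminal]
34. n19.ok = false  [terminal]
35. n17.key = 13  [len(B.ok) + 11]
36. n17.hot = 6  [len(B.ok) + 4]
37. n16.lab = 29  [B.key + 16]
38. n0.lab = 6  [B.key * 3 + 6]

6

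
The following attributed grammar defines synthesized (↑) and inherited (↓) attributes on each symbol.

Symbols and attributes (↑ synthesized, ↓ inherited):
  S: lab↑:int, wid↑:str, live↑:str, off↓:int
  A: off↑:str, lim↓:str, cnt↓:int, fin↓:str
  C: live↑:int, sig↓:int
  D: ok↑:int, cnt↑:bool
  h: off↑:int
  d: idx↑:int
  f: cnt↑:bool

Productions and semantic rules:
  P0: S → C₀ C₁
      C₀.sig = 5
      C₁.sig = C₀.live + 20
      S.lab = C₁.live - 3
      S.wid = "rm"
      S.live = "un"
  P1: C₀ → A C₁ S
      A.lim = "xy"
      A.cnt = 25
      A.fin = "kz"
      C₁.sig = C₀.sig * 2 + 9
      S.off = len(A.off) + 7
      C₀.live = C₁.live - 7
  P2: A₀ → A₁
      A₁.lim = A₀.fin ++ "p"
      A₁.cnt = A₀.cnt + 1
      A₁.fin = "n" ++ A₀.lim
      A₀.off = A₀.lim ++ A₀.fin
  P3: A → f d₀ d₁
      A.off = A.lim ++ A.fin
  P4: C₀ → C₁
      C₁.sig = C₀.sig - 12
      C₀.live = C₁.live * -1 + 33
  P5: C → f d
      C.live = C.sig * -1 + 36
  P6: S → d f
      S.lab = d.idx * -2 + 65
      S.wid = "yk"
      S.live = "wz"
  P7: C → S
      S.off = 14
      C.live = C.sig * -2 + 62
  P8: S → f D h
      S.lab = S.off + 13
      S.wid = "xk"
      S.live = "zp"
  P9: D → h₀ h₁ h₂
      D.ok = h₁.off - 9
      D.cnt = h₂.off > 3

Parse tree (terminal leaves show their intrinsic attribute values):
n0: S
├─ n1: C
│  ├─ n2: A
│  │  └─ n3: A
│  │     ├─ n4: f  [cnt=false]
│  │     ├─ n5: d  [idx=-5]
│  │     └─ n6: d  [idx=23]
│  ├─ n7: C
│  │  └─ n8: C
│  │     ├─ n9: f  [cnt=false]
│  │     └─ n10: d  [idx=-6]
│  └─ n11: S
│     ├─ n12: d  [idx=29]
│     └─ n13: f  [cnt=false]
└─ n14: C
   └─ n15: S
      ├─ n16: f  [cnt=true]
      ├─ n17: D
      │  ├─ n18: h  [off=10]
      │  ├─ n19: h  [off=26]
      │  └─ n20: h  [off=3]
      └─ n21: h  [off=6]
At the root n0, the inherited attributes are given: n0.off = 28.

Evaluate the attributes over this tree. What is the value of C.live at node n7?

1. n0.off = 28  [given at root]
2. n1.sig = 5  [5]
3. n2.lim = "xy"  ["xy"]
4. n2.cnt = 25  [25]
5. n2.fin = "kz"  ["kz"]
6. n3.lim = "kzp"  [A₀.fin ++ "p"]
7. n3.cnt = 26  [A₀.cnt + 1]
8. n3.fin = "nxy"  ["n" ++ A₀.lim]
9. n4.cnt = false  [terminal]
10. n5.idx = -5  [terminal]
11. n6.idx = 23  [terminal]
12. n3.off = "kzpnxy"  [A.lim ++ A.fin]
13. n2.off = "xykz"  [A₀.lim ++ A₀.fin]
14. n7.sig = 19  [C₀.sig * 2 + 9]
15. n8.sig = 7  [C₀.sig - 12]
16. n9.cnt = false  [terminal]
17. n10.idx = -6  [terminal]
18. n8.live = 29  [C.sig * -1 + 36]
19. n7.live = 4  [C₁.live * -1 + 33]
20. n11.off = 11  [len(A.off) + 7]
21. n12.idx = 29  [terminal]
22. n13.cnt = false  [terminal]
23. n11.lab = 7  [d.idx * -2 + 65]
24. n11.wid = "yk"  ["yk"]
25. n11.live = "wz"  ["wz"]
26. n1.live = -3  [C₁.live - 7]
27. n14.sig = 17  [C₀.live + 20]
28. n15.off = 14  [14]
29. n16.cnt = true  [terminal]
30. n18.off = 10  [terminal]
31. n19.off = 26  [terminal]
32. n20.off = 3  [terminal]
33. n17.ok = 17  [h₁.off - 9]
34. n17.cnt = false  [h₂.off > 3]
35. n21.off = 6  [terminal]
36. n15.lab = 27  [S.off + 13]
37. n15.wid = "xk"  ["xk"]
38. n15.live = "zp"  ["zp"]
39. n14.live = 28  [C.sig * -2 + 62]
40. n0.lab = 25  [C₁.live - 3]
41. n0.wid = "rm"  ["rm"]
42. n0.live = "un"  ["un"]

4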